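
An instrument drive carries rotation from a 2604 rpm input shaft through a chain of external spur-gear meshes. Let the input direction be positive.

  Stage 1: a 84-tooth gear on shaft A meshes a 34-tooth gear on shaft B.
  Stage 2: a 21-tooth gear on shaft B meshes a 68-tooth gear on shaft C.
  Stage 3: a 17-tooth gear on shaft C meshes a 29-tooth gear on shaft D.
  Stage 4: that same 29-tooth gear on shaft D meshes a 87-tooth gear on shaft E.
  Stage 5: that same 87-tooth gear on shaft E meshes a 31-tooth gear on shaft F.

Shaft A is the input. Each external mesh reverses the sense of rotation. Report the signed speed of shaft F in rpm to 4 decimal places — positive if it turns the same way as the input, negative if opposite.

-1089.5294 rpm (opposite to input, |ω| = 1089.5294 rpm)

Stage 1 [84T→34T]: ω = 2604.0000×84/34 = 6433.4118 rpm, dir flips to −; running = −6433.4118
Stage 2 [21T→68T]: ω = 6433.4118×21/68 = 1986.7889 rpm, dir flips to +; running = +1986.7889
Stage 3 [17T→29T]: ω = 1986.7889×17/29 = 1164.6694 rpm, dir flips to −; running = −1164.6694
Stage 4 [29T→87T]: ω = 1164.6694×29/87 = 388.2231 rpm, dir flips to +; running = +388.2231
Stage 5 [87T→31T]: ω = 388.2231×87/31 = 1089.5294 rpm, dir flips to −; running = −1089.5294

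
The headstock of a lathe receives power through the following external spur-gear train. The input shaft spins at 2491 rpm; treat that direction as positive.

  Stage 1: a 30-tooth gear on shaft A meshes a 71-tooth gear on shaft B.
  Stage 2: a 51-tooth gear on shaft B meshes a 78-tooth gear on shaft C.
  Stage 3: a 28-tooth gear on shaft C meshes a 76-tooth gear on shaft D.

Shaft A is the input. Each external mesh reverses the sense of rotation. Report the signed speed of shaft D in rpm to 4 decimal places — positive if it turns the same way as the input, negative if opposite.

Stage 1 [30T→71T]: ω = 2491.0000×30/71 = 1052.5352 rpm, dir flips to −; running = −1052.5352
Stage 2 [51T→78T]: ω = 1052.5352×51/78 = 688.1961 rpm, dir flips to +; running = +688.1961
Stage 3 [28T→76T]: ω = 688.1961×28/76 = 253.5459 rpm, dir flips to −; running = −253.5459

-253.5459 rpm (opposite to input, |ω| = 253.5459 rpm)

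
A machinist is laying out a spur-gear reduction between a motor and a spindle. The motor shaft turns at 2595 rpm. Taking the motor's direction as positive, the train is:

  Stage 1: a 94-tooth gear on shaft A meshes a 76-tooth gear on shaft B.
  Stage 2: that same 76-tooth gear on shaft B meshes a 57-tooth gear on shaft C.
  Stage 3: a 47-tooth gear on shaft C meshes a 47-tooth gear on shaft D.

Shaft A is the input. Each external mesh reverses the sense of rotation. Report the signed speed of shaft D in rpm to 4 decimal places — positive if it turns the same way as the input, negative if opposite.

-4279.4737 rpm (opposite to input, |ω| = 4279.4737 rpm)

Stage 1 [94T→76T]: ω = 2595.0000×94/76 = 3209.6053 rpm, dir flips to −; running = −3209.6053
Stage 2 [76T→57T]: ω = 3209.6053×76/57 = 4279.4737 rpm, dir flips to +; running = +4279.4737
Stage 3 [47T→47T]: ω = 4279.4737×47/47 = 4279.4737 rpm, dir flips to −; running = −4279.4737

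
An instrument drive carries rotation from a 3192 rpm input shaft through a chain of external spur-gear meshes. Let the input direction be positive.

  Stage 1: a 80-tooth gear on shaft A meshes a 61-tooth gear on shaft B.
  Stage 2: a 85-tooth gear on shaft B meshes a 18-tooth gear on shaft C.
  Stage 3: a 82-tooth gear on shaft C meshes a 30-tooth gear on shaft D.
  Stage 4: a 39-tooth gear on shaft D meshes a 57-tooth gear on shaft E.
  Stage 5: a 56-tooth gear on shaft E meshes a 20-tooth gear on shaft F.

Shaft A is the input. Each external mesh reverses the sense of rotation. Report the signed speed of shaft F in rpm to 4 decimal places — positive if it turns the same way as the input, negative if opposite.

-103516.5610 rpm (opposite to input, |ω| = 103516.5610 rpm)

Stage 1 [80T→61T]: ω = 3192.0000×80/61 = 4186.2295 rpm, dir flips to −; running = −4186.2295
Stage 2 [85T→18T]: ω = 4186.2295×85/18 = 19768.3060 rpm, dir flips to +; running = +19768.3060
Stage 3 [82T→30T]: ω = 19768.3060×82/30 = 54033.3698 rpm, dir flips to −; running = −54033.3698
Stage 4 [39T→57T]: ω = 54033.3698×39/57 = 36970.2004 rpm, dir flips to +; running = +36970.2004
Stage 5 [56T→20T]: ω = 36970.2004×56/20 = 103516.5610 rpm, dir flips to −; running = −103516.5610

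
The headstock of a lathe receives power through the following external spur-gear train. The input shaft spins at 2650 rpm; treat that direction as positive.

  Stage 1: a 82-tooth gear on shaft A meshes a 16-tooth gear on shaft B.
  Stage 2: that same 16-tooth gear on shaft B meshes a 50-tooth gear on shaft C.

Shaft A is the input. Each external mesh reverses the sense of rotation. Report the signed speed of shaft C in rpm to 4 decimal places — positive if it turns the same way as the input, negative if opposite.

+4346.0000 rpm (same as input, |ω| = 4346.0000 rpm)

Stage 1 [82T→16T]: ω = 2650.0000×82/16 = 13581.2500 rpm, dir flips to −; running = −13581.2500
Stage 2 [16T→50T]: ω = 13581.2500×16/50 = 4346.0000 rpm, dir flips to +; running = +4346.0000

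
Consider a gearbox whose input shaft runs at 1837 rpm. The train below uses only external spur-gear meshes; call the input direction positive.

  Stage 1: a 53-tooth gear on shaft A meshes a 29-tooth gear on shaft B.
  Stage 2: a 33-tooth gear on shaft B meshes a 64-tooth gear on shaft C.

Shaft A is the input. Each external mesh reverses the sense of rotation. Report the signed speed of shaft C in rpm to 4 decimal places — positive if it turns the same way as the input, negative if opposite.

Stage 1 [53T→29T]: ω = 1837.0000×53/29 = 3357.2759 rpm, dir flips to −; running = −3357.2759
Stage 2 [33T→64T]: ω = 3357.2759×33/64 = 1731.0954 rpm, dir flips to +; running = +1731.0954

+1731.0954 rpm (same as input, |ω| = 1731.0954 rpm)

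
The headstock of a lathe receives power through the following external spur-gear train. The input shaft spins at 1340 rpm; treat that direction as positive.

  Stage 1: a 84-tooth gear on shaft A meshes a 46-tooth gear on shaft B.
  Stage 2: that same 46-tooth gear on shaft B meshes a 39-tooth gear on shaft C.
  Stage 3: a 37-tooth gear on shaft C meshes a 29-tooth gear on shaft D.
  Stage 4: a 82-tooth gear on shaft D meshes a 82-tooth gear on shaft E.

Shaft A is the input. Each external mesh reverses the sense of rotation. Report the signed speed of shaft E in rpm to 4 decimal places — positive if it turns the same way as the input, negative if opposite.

Stage 1 [84T→46T]: ω = 1340.0000×84/46 = 2446.9565 rpm, dir flips to −; running = −2446.9565
Stage 2 [46T→39T]: ω = 2446.9565×46/39 = 2886.1538 rpm, dir flips to +; running = +2886.1538
Stage 3 [37T→29T]: ω = 2886.1538×37/29 = 3682.3342 rpm, dir flips to −; running = −3682.3342
Stage 4 [82T→82T]: ω = 3682.3342×82/82 = 3682.3342 rpm, dir flips to +; running = +3682.3342

+3682.3342 rpm (same as input, |ω| = 3682.3342 rpm)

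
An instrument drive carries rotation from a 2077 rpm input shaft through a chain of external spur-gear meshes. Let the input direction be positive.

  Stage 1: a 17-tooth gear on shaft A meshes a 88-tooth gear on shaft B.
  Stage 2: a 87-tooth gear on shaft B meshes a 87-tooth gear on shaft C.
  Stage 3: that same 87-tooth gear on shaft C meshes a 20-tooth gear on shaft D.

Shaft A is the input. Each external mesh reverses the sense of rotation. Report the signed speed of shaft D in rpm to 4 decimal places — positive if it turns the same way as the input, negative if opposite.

Stage 1 [17T→88T]: ω = 2077.0000×17/88 = 401.2386 rpm, dir flips to −; running = −401.2386
Stage 2 [87T→87T]: ω = 401.2386×87/87 = 401.2386 rpm, dir flips to +; running = +401.2386
Stage 3 [87T→20T]: ω = 401.2386×87/20 = 1745.3881 rpm, dir flips to −; running = −1745.3881

-1745.3881 rpm (opposite to input, |ω| = 1745.3881 rpm)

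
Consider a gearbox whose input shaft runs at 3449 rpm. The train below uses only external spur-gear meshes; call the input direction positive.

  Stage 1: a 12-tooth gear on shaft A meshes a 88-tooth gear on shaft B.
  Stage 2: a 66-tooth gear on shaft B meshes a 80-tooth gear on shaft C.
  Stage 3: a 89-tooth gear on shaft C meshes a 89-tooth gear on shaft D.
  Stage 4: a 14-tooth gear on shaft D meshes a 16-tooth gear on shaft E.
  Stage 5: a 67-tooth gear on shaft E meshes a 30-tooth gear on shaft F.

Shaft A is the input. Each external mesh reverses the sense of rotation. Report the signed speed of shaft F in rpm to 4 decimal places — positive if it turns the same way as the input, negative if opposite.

Stage 1 [12T→88T]: ω = 3449.0000×12/88 = 470.3182 rpm, dir flips to −; running = −470.3182
Stage 2 [66T→80T]: ω = 470.3182×66/80 = 388.0125 rpm, dir flips to +; running = +388.0125
Stage 3 [89T→89T]: ω = 388.0125×89/89 = 388.0125 rpm, dir flips to −; running = −388.0125
Stage 4 [14T→16T]: ω = 388.0125×14/16 = 339.5109 rpm, dir flips to +; running = +339.5109
Stage 5 [67T→30T]: ω = 339.5109×67/30 = 758.2411 rpm, dir flips to −; running = −758.2411

-758.2411 rpm (opposite to input, |ω| = 758.2411 rpm)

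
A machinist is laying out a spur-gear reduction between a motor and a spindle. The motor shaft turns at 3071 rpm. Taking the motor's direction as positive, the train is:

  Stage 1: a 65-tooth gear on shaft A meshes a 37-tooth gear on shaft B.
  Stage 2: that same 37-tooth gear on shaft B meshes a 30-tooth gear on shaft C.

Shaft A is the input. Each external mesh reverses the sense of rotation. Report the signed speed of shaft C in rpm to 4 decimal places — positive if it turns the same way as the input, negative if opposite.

+6653.8333 rpm (same as input, |ω| = 6653.8333 rpm)

Stage 1 [65T→37T]: ω = 3071.0000×65/37 = 5395.0000 rpm, dir flips to −; running = −5395.0000
Stage 2 [37T→30T]: ω = 5395.0000×37/30 = 6653.8333 rpm, dir flips to +; running = +6653.8333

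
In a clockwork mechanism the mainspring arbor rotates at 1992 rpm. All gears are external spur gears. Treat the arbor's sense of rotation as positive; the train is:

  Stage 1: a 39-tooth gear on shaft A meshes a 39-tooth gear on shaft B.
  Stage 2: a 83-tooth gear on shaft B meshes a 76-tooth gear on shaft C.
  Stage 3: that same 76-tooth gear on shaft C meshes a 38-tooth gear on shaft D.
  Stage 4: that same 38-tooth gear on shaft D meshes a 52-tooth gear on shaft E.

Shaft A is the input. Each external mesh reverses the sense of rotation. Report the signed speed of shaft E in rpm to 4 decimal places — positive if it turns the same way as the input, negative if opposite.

Stage 1 [39T→39T]: ω = 1992.0000×39/39 = 1992.0000 rpm, dir flips to −; running = −1992.0000
Stage 2 [83T→76T]: ω = 1992.0000×83/76 = 2175.4737 rpm, dir flips to +; running = +2175.4737
Stage 3 [76T→38T]: ω = 2175.4737×76/38 = 4350.9474 rpm, dir flips to −; running = −4350.9474
Stage 4 [38T→52T]: ω = 4350.9474×38/52 = 3179.5385 rpm, dir flips to +; running = +3179.5385

+3179.5385 rpm (same as input, |ω| = 3179.5385 rpm)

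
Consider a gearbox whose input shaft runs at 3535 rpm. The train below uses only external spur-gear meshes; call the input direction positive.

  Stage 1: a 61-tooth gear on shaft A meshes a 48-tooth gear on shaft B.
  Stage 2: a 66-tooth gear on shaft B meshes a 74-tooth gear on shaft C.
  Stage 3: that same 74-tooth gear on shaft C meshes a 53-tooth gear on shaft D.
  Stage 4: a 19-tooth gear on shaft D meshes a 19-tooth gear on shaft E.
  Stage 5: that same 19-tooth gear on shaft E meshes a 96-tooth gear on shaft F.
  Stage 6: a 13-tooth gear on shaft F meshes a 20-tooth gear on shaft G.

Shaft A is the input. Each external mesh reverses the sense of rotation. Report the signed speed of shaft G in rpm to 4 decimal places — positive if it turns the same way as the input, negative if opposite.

Stage 1 [61T→48T]: ω = 3535.0000×61/48 = 4492.3958 rpm, dir flips to −; running = −4492.3958
Stage 2 [66T→74T]: ω = 4492.3958×66/74 = 4006.7314 rpm, dir flips to +; running = +4006.7314
Stage 3 [74T→53T]: ω = 4006.7314×74/53 = 5594.3042 rpm, dir flips to −; running = −5594.3042
Stage 4 [19T→19T]: ω = 5594.3042×19/19 = 5594.3042 rpm, dir flips to +; running = +5594.3042
Stage 5 [19T→96T]: ω = 5594.3042×19/96 = 1107.2060 rpm, dir flips to −; running = −1107.2060
Stage 6 [13T→20T]: ω = 1107.2060×13/20 = 719.6839 rpm, dir flips to +; running = +719.6839

+719.6839 rpm (same as input, |ω| = 719.6839 rpm)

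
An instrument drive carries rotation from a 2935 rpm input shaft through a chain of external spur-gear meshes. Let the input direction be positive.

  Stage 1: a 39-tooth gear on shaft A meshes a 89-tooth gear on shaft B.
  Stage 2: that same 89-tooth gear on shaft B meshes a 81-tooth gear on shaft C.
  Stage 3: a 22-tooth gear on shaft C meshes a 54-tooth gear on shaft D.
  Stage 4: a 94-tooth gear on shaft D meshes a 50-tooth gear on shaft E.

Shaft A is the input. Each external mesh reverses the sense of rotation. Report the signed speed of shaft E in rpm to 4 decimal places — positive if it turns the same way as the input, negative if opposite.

+1082.3668 rpm (same as input, |ω| = 1082.3668 rpm)

Stage 1 [39T→89T]: ω = 2935.0000×39/89 = 1286.1236 rpm, dir flips to −; running = −1286.1236
Stage 2 [89T→81T]: ω = 1286.1236×89/81 = 1413.1481 rpm, dir flips to +; running = +1413.1481
Stage 3 [22T→54T]: ω = 1413.1481×22/54 = 575.7270 rpm, dir flips to −; running = −575.7270
Stage 4 [94T→50T]: ω = 575.7270×94/50 = 1082.3668 rpm, dir flips to +; running = +1082.3668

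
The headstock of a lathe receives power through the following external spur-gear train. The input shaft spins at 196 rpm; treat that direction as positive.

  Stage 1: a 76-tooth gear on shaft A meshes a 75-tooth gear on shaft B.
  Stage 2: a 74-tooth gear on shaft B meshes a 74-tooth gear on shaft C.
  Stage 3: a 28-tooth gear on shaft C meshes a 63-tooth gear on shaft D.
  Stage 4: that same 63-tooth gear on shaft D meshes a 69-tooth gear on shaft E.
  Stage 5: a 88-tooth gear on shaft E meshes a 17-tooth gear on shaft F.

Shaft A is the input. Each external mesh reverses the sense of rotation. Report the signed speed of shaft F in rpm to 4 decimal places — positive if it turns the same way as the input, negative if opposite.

-417.2065 rpm (opposite to input, |ω| = 417.2065 rpm)

Stage 1 [76T→75T]: ω = 196.0000×76/75 = 198.6133 rpm, dir flips to −; running = −198.6133
Stage 2 [74T→74T]: ω = 198.6133×74/74 = 198.6133 rpm, dir flips to +; running = +198.6133
Stage 3 [28T→63T]: ω = 198.6133×28/63 = 88.2726 rpm, dir flips to −; running = −88.2726
Stage 4 [63T→69T]: ω = 88.2726×63/69 = 80.5967 rpm, dir flips to +; running = +80.5967
Stage 5 [88T→17T]: ω = 80.5967×88/17 = 417.2065 rpm, dir flips to −; running = −417.2065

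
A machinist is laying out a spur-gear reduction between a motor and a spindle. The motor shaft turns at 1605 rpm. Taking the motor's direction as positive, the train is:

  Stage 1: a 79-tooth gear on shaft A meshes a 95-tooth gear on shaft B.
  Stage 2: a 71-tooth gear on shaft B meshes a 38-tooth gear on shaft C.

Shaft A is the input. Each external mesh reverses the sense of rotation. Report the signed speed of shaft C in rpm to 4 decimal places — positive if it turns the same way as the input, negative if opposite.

Stage 1 [79T→95T]: ω = 1605.0000×79/95 = 1334.6842 rpm, dir flips to −; running = −1334.6842
Stage 2 [71T→38T]: ω = 1334.6842×71/38 = 2493.7521 rpm, dir flips to +; running = +2493.7521

+2493.7521 rpm (same as input, |ω| = 2493.7521 rpm)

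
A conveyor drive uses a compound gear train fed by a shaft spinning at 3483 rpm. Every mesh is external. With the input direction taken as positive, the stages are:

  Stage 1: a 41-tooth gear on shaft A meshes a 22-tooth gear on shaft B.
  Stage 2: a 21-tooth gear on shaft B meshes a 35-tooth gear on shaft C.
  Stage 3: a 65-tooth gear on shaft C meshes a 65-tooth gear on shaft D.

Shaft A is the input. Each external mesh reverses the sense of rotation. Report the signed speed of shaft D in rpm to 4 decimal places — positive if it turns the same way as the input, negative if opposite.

-3894.6273 rpm (opposite to input, |ω| = 3894.6273 rpm)

Stage 1 [41T→22T]: ω = 3483.0000×41/22 = 6491.0455 rpm, dir flips to −; running = −6491.0455
Stage 2 [21T→35T]: ω = 6491.0455×21/35 = 3894.6273 rpm, dir flips to +; running = +3894.6273
Stage 3 [65T→65T]: ω = 3894.6273×65/65 = 3894.6273 rpm, dir flips to −; running = −3894.6273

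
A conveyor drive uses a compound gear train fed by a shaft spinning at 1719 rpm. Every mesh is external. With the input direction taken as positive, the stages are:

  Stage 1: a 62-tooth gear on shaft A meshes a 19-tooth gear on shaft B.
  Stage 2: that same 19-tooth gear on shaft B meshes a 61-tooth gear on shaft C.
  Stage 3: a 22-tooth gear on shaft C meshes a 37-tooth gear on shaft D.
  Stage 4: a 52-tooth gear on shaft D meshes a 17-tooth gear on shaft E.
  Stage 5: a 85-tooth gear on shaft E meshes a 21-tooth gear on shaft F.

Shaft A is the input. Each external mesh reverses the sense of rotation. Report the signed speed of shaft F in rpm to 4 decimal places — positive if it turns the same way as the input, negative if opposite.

-12862.1255 rpm (opposite to input, |ω| = 12862.1255 rpm)

Stage 1 [62T→19T]: ω = 1719.0000×62/19 = 5609.3684 rpm, dir flips to −; running = −5609.3684
Stage 2 [19T→61T]: ω = 5609.3684×19/61 = 1747.1803 rpm, dir flips to +; running = +1747.1803
Stage 3 [22T→37T]: ω = 1747.1803×22/37 = 1038.8640 rpm, dir flips to −; running = −1038.8640
Stage 4 [52T→17T]: ω = 1038.8640×52/17 = 3177.7016 rpm, dir flips to +; running = +3177.7016
Stage 5 [85T→21T]: ω = 3177.7016×85/21 = 12862.1255 rpm, dir flips to −; running = −12862.1255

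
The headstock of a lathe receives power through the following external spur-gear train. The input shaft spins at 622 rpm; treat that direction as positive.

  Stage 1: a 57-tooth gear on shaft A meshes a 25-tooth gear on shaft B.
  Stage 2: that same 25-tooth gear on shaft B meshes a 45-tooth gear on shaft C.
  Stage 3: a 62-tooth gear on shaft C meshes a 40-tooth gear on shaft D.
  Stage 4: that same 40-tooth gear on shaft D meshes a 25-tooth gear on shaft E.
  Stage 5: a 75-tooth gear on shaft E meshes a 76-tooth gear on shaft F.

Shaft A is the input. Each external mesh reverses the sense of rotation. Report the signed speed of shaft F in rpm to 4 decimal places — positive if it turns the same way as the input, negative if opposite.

-1928.2000 rpm (opposite to input, |ω| = 1928.2000 rpm)

Stage 1 [57T→25T]: ω = 622.0000×57/25 = 1418.1600 rpm, dir flips to −; running = −1418.1600
Stage 2 [25T→45T]: ω = 1418.1600×25/45 = 787.8667 rpm, dir flips to +; running = +787.8667
Stage 3 [62T→40T]: ω = 787.8667×62/40 = 1221.1933 rpm, dir flips to −; running = −1221.1933
Stage 4 [40T→25T]: ω = 1221.1933×40/25 = 1953.9093 rpm, dir flips to +; running = +1953.9093
Stage 5 [75T→76T]: ω = 1953.9093×75/76 = 1928.2000 rpm, dir flips to −; running = −1928.2000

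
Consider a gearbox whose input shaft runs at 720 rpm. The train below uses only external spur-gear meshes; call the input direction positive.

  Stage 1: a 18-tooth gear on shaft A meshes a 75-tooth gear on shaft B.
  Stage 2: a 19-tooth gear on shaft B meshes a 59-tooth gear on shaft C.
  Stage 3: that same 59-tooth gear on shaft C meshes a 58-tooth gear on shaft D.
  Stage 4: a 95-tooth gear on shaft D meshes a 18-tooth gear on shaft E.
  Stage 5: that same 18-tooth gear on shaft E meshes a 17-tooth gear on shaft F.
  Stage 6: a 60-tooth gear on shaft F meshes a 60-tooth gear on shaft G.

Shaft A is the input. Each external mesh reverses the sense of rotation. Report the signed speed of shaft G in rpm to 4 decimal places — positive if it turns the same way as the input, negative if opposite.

Stage 1 [18T→75T]: ω = 720.0000×18/75 = 172.8000 rpm, dir flips to −; running = −172.8000
Stage 2 [19T→59T]: ω = 172.8000×19/59 = 55.6475 rpm, dir flips to +; running = +55.6475
Stage 3 [59T→58T]: ω = 55.6475×59/58 = 56.6069 rpm, dir flips to −; running = −56.6069
Stage 4 [95T→18T]: ω = 56.6069×95/18 = 298.7586 rpm, dir flips to +; running = +298.7586
Stage 5 [18T→17T]: ω = 298.7586×18/17 = 316.3327 rpm, dir flips to −; running = −316.3327
Stage 6 [60T→60T]: ω = 316.3327×60/60 = 316.3327 rpm, dir flips to +; running = +316.3327

+316.3327 rpm (same as input, |ω| = 316.3327 rpm)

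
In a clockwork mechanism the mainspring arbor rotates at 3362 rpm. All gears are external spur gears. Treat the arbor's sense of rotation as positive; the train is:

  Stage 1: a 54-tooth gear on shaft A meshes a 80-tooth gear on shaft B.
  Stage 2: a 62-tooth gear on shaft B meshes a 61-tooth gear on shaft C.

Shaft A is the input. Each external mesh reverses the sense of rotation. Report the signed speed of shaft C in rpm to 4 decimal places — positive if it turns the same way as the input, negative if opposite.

+2306.5525 rpm (same as input, |ω| = 2306.5525 rpm)

Stage 1 [54T→80T]: ω = 3362.0000×54/80 = 2269.3500 rpm, dir flips to −; running = −2269.3500
Stage 2 [62T→61T]: ω = 2269.3500×62/61 = 2306.5525 rpm, dir flips to +; running = +2306.5525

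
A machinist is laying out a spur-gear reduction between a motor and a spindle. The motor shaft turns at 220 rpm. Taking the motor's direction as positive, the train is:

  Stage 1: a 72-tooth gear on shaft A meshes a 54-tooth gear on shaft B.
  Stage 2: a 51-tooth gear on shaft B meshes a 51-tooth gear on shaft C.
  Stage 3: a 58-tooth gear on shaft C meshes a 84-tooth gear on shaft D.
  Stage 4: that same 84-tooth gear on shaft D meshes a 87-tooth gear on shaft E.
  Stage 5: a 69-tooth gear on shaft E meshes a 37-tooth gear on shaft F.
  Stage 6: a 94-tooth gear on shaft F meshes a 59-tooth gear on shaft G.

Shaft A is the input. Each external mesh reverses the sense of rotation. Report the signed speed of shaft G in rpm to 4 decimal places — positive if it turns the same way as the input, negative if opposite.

Stage 1 [72T→54T]: ω = 220.0000×72/54 = 293.3333 rpm, dir flips to −; running = −293.3333
Stage 2 [51T→51T]: ω = 293.3333×51/51 = 293.3333 rpm, dir flips to +; running = +293.3333
Stage 3 [58T→84T]: ω = 293.3333×58/84 = 202.5397 rpm, dir flips to −; running = −202.5397
Stage 4 [84T→87T]: ω = 202.5397×84/87 = 195.5556 rpm, dir flips to +; running = +195.5556
Stage 5 [69T→37T]: ω = 195.5556×69/37 = 364.6847 rpm, dir flips to −; running = −364.6847
Stage 6 [94T→59T]: ω = 364.6847×94/59 = 581.0231 rpm, dir flips to +; running = +581.0231

+581.0231 rpm (same as input, |ω| = 581.0231 rpm)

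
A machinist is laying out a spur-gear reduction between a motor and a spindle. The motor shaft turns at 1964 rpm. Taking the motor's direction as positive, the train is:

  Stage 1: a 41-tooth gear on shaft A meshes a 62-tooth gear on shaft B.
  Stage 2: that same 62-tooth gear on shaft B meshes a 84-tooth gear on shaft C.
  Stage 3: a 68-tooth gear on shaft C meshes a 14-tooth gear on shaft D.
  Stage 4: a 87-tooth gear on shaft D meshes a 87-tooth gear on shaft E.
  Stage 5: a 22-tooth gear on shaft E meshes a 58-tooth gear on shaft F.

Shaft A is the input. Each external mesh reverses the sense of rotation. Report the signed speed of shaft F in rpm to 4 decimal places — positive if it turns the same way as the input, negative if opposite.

-1766.1257 rpm (opposite to input, |ω| = 1766.1257 rpm)

Stage 1 [41T→62T]: ω = 1964.0000×41/62 = 1298.7742 rpm, dir flips to −; running = −1298.7742
Stage 2 [62T→84T]: ω = 1298.7742×62/84 = 958.6190 rpm, dir flips to +; running = +958.6190
Stage 3 [68T→14T]: ω = 958.6190×68/14 = 4656.1497 rpm, dir flips to −; running = −4656.1497
Stage 4 [87T→87T]: ω = 4656.1497×87/87 = 4656.1497 rpm, dir flips to +; running = +4656.1497
Stage 5 [22T→58T]: ω = 4656.1497×22/58 = 1766.1257 rpm, dir flips to −; running = −1766.1257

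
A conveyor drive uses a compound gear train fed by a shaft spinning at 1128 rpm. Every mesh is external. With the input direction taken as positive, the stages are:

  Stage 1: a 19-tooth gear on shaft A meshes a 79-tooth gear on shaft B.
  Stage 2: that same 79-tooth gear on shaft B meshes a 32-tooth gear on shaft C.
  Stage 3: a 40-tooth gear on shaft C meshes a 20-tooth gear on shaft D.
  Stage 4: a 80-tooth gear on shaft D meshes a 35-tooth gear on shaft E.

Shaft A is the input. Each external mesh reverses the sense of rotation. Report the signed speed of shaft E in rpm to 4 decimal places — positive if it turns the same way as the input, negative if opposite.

+3061.7143 rpm (same as input, |ω| = 3061.7143 rpm)

Stage 1 [19T→79T]: ω = 1128.0000×19/79 = 271.2911 rpm, dir flips to −; running = −271.2911
Stage 2 [79T→32T]: ω = 271.2911×79/32 = 669.7500 rpm, dir flips to +; running = +669.7500
Stage 3 [40T→20T]: ω = 669.7500×40/20 = 1339.5000 rpm, dir flips to −; running = −1339.5000
Stage 4 [80T→35T]: ω = 1339.5000×80/35 = 3061.7143 rpm, dir flips to +; running = +3061.7143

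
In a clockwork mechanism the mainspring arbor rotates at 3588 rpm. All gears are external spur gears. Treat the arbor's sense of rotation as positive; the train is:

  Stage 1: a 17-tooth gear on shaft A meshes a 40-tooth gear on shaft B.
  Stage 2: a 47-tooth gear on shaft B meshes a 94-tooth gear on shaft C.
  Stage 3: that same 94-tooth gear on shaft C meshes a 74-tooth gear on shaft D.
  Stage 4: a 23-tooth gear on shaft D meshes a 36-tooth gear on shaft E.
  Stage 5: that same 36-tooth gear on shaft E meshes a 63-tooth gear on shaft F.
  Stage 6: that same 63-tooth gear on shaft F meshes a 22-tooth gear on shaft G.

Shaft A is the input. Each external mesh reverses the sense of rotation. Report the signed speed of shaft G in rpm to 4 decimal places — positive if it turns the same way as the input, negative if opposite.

Stage 1 [17T→40T]: ω = 3588.0000×17/40 = 1524.9000 rpm, dir flips to −; running = −1524.9000
Stage 2 [47T→94T]: ω = 1524.9000×47/94 = 762.4500 rpm, dir flips to +; running = +762.4500
Stage 3 [94T→74T]: ω = 762.4500×94/74 = 968.5176 rpm, dir flips to −; running = −968.5176
Stage 4 [23T→36T]: ω = 968.5176×23/36 = 618.7751 rpm, dir flips to +; running = +618.7751
Stage 5 [36T→63T]: ω = 618.7751×36/63 = 353.5858 rpm, dir flips to −; running = −353.5858
Stage 6 [63T→22T]: ω = 353.5858×63/22 = 1012.5411 rpm, dir flips to +; running = +1012.5411

+1012.5411 rpm (same as input, |ω| = 1012.5411 rpm)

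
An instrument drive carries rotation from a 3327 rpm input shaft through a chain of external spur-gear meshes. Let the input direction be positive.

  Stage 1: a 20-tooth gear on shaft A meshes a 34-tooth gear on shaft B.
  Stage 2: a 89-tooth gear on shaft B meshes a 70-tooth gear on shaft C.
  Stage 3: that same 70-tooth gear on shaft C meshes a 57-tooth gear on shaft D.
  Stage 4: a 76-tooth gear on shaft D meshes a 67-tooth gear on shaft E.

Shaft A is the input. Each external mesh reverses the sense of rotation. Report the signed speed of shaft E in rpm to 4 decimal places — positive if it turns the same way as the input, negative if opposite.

+3466.2335 rpm (same as input, |ω| = 3466.2335 rpm)

Stage 1 [20T→34T]: ω = 3327.0000×20/34 = 1957.0588 rpm, dir flips to −; running = −1957.0588
Stage 2 [89T→70T]: ω = 1957.0588×89/70 = 2488.2605 rpm, dir flips to +; running = +2488.2605
Stage 3 [70T→57T]: ω = 2488.2605×70/57 = 3055.7585 rpm, dir flips to −; running = −3055.7585
Stage 4 [76T→67T]: ω = 3055.7585×76/67 = 3466.2335 rpm, dir flips to +; running = +3466.2335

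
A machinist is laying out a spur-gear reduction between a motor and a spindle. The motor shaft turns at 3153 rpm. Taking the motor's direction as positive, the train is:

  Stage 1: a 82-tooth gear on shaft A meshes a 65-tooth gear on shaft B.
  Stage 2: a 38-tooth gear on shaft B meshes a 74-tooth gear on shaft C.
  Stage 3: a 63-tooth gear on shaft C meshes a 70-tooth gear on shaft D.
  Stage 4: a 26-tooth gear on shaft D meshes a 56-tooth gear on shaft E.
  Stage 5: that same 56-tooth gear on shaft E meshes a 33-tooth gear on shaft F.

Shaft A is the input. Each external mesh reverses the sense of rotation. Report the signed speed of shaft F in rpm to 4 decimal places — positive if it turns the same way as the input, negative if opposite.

Stage 1 [82T→65T]: ω = 3153.0000×82/65 = 3977.6308 rpm, dir flips to −; running = −3977.6308
Stage 2 [38T→74T]: ω = 3977.6308×38/74 = 2042.5672 rpm, dir flips to +; running = +2042.5672
Stage 3 [63T→70T]: ω = 2042.5672×63/70 = 1838.3104 rpm, dir flips to −; running = −1838.3104
Stage 4 [26T→56T]: ω = 1838.3104×26/56 = 853.5013 rpm, dir flips to +; running = +853.5013
Stage 5 [56T→33T]: ω = 853.5013×56/33 = 1448.3658 rpm, dir flips to −; running = −1448.3658

-1448.3658 rpm (opposite to input, |ω| = 1448.3658 rpm)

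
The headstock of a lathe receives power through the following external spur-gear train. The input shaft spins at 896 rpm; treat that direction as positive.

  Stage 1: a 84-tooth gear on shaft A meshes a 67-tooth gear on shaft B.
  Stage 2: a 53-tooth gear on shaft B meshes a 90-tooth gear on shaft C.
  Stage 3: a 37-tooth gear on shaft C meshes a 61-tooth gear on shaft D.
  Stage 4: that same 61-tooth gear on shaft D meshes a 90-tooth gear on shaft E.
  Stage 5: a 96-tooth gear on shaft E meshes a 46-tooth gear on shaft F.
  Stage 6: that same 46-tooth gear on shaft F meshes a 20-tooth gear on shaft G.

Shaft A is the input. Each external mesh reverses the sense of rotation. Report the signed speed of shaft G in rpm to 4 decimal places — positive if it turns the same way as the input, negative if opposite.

Stage 1 [84T→67T]: ω = 896.0000×84/67 = 1123.3433 rpm, dir flips to −; running = −1123.3433
Stage 2 [53T→90T]: ω = 1123.3433×53/90 = 661.5244 rpm, dir flips to +; running = +661.5244
Stage 3 [37T→61T]: ω = 661.5244×37/61 = 401.2525 rpm, dir flips to −; running = −401.2525
Stage 4 [61T→90T]: ω = 401.2525×61/90 = 271.9600 rpm, dir flips to +; running = +271.9600
Stage 5 [96T→46T]: ω = 271.9600×96/46 = 567.5687 rpm, dir flips to −; running = −567.5687
Stage 6 [46T→20T]: ω = 567.5687×46/20 = 1305.4081 rpm, dir flips to +; running = +1305.4081

+1305.4081 rpm (same as input, |ω| = 1305.4081 rpm)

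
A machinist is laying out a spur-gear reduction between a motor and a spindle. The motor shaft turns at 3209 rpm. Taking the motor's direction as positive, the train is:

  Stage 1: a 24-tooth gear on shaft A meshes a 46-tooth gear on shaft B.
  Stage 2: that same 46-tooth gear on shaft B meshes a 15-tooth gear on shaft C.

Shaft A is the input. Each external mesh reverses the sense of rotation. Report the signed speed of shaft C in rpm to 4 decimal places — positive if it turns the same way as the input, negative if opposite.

Stage 1 [24T→46T]: ω = 3209.0000×24/46 = 1674.2609 rpm, dir flips to −; running = −1674.2609
Stage 2 [46T→15T]: ω = 1674.2609×46/15 = 5134.4000 rpm, dir flips to +; running = +5134.4000

+5134.4000 rpm (same as input, |ω| = 5134.4000 rpm)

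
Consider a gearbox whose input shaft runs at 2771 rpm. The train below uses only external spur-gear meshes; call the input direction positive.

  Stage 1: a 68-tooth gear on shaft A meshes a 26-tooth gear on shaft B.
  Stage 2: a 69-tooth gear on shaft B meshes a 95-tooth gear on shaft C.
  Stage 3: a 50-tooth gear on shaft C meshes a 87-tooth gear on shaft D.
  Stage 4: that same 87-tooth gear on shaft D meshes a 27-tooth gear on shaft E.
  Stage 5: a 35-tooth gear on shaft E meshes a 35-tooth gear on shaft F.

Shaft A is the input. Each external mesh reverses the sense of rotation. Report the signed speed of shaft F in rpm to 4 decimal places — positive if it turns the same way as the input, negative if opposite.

Stage 1 [68T→26T]: ω = 2771.0000×68/26 = 7247.2308 rpm, dir flips to −; running = −7247.2308
Stage 2 [69T→95T]: ω = 7247.2308×69/95 = 5263.7781 rpm, dir flips to +; running = +5263.7781
Stage 3 [50T→87T]: ω = 5263.7781×50/87 = 3025.1598 rpm, dir flips to −; running = −3025.1598
Stage 4 [87T→27T]: ω = 3025.1598×87/27 = 9747.7373 rpm, dir flips to +; running = +9747.7373
Stage 5 [35T→35T]: ω = 9747.7373×35/35 = 9747.7373 rpm, dir flips to −; running = −9747.7373

-9747.7373 rpm (opposite to input, |ω| = 9747.7373 rpm)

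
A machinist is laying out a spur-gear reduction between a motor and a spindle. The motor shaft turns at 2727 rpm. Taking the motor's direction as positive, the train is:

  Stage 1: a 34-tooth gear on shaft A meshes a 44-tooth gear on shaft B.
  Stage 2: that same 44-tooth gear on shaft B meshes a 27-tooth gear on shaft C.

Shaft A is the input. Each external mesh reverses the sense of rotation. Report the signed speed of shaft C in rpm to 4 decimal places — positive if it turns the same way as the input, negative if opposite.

Stage 1 [34T→44T]: ω = 2727.0000×34/44 = 2107.2273 rpm, dir flips to −; running = −2107.2273
Stage 2 [44T→27T]: ω = 2107.2273×44/27 = 3434.0000 rpm, dir flips to +; running = +3434.0000

+3434.0000 rpm (same as input, |ω| = 3434.0000 rpm)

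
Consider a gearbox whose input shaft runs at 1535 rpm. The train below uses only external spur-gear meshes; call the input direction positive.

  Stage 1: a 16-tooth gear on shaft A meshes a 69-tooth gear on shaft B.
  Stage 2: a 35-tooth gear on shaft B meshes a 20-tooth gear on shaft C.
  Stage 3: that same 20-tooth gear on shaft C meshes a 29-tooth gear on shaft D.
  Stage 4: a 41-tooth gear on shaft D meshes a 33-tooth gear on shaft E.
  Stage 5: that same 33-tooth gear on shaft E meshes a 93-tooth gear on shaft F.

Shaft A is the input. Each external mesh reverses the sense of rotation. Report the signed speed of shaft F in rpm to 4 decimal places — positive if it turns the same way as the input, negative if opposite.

Stage 1 [16T→69T]: ω = 1535.0000×16/69 = 355.9420 rpm, dir flips to −; running = −355.9420
Stage 2 [35T→20T]: ω = 355.9420×35/20 = 622.8986 rpm, dir flips to +; running = +622.8986
Stage 3 [20T→29T]: ω = 622.8986×20/29 = 429.5852 rpm, dir flips to −; running = −429.5852
Stage 4 [41T→33T]: ω = 429.5852×41/33 = 533.7271 rpm, dir flips to +; running = +533.7271
Stage 5 [33T→93T]: ω = 533.7271×33/93 = 189.3870 rpm, dir flips to −; running = −189.3870

-189.3870 rpm (opposite to input, |ω| = 189.3870 rpm)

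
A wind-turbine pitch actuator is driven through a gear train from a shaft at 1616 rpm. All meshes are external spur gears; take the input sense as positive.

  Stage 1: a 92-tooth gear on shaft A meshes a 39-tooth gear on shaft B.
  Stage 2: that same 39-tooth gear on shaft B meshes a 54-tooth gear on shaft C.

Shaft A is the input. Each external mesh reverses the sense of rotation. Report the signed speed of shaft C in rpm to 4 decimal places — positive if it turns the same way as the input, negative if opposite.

Stage 1 [92T→39T]: ω = 1616.0000×92/39 = 3812.1026 rpm, dir flips to −; running = −3812.1026
Stage 2 [39T→54T]: ω = 3812.1026×39/54 = 2753.1852 rpm, dir flips to +; running = +2753.1852

+2753.1852 rpm (same as input, |ω| = 2753.1852 rpm)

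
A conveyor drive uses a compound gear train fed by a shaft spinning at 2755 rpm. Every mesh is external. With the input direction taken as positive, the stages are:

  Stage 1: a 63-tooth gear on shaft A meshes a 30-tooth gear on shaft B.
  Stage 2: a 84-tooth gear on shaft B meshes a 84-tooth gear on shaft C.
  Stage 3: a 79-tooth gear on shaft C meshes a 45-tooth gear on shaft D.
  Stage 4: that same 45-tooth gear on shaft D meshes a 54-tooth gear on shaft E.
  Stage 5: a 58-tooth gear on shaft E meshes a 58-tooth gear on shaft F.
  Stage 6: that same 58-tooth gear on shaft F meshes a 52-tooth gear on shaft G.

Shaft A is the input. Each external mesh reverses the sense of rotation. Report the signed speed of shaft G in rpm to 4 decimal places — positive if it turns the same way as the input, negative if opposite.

+9440.5844 rpm (same as input, |ω| = 9440.5844 rpm)

Stage 1 [63T→30T]: ω = 2755.0000×63/30 = 5785.5000 rpm, dir flips to −; running = −5785.5000
Stage 2 [84T→84T]: ω = 5785.5000×84/84 = 5785.5000 rpm, dir flips to +; running = +5785.5000
Stage 3 [79T→45T]: ω = 5785.5000×79/45 = 10156.7667 rpm, dir flips to −; running = −10156.7667
Stage 4 [45T→54T]: ω = 10156.7667×45/54 = 8463.9722 rpm, dir flips to +; running = +8463.9722
Stage 5 [58T→58T]: ω = 8463.9722×58/58 = 8463.9722 rpm, dir flips to −; running = −8463.9722
Stage 6 [58T→52T]: ω = 8463.9722×58/52 = 9440.5844 rpm, dir flips to +; running = +9440.5844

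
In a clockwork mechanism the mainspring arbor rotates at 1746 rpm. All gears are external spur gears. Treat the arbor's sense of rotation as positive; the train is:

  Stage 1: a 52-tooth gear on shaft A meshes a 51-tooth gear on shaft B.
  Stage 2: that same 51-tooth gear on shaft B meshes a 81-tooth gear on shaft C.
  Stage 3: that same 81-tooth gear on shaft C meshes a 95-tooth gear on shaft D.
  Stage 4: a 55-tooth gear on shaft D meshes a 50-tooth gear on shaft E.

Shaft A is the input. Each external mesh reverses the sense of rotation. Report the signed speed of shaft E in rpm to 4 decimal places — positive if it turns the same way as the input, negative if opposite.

+1051.2758 rpm (same as input, |ω| = 1051.2758 rpm)

Stage 1 [52T→51T]: ω = 1746.0000×52/51 = 1780.2353 rpm, dir flips to −; running = −1780.2353
Stage 2 [51T→81T]: ω = 1780.2353×51/81 = 1120.8889 rpm, dir flips to +; running = +1120.8889
Stage 3 [81T→95T]: ω = 1120.8889×81/95 = 955.7053 rpm, dir flips to −; running = −955.7053
Stage 4 [55T→50T]: ω = 955.7053×55/50 = 1051.2758 rpm, dir flips to +; running = +1051.2758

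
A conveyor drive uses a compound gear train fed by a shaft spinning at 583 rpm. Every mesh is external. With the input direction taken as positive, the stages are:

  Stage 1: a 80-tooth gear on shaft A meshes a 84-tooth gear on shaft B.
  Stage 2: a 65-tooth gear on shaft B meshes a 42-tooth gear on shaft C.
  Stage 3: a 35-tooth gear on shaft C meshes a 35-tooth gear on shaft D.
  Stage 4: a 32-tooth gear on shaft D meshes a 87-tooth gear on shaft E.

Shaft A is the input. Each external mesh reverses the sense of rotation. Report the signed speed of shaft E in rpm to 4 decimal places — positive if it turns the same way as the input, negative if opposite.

Stage 1 [80T→84T]: ω = 583.0000×80/84 = 555.2381 rpm, dir flips to −; running = −555.2381
Stage 2 [65T→42T]: ω = 555.2381×65/42 = 859.2971 rpm, dir flips to +; running = +859.2971
Stage 3 [35T→35T]: ω = 859.2971×35/35 = 859.2971 rpm, dir flips to −; running = −859.2971
Stage 4 [32T→87T]: ω = 859.2971×32/87 = 316.0633 rpm, dir flips to +; running = +316.0633

+316.0633 rpm (same as input, |ω| = 316.0633 rpm)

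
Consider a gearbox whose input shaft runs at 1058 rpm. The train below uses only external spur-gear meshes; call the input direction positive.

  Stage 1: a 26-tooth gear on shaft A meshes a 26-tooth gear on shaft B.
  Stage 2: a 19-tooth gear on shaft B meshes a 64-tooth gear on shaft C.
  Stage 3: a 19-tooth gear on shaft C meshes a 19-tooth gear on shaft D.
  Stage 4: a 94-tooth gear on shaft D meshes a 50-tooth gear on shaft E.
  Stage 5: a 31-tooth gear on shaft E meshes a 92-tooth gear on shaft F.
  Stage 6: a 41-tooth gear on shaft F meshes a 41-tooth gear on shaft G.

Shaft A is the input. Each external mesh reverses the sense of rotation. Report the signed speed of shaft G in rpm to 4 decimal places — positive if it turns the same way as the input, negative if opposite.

Stage 1 [26T→26T]: ω = 1058.0000×26/26 = 1058.0000 rpm, dir flips to −; running = −1058.0000
Stage 2 [19T→64T]: ω = 1058.0000×19/64 = 314.0938 rpm, dir flips to +; running = +314.0938
Stage 3 [19T→19T]: ω = 314.0938×19/19 = 314.0938 rpm, dir flips to −; running = −314.0938
Stage 4 [94T→50T]: ω = 314.0938×94/50 = 590.4963 rpm, dir flips to +; running = +590.4963
Stage 5 [31T→92T]: ω = 590.4963×31/92 = 198.9716 rpm, dir flips to −; running = −198.9716
Stage 6 [41T→41T]: ω = 198.9716×41/41 = 198.9716 rpm, dir flips to +; running = +198.9716

+198.9716 rpm (same as input, |ω| = 198.9716 rpm)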